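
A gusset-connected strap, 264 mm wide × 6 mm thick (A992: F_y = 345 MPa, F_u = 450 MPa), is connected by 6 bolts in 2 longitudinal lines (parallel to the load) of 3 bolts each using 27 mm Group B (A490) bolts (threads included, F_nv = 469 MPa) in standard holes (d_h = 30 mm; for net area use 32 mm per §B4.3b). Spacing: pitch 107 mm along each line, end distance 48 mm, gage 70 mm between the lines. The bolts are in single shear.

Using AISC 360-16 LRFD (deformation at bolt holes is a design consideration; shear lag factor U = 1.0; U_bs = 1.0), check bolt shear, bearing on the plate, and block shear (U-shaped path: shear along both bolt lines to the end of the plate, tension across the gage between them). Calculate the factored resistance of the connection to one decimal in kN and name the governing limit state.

519.2 kN (block shear governs)

Bolt shear: A_b = π(27)²/4 = 572.56 mm². φR_n = 0.75 × 469 × 572.56 × 6 × 1 = 1208.4 kN.
Bearing (6 mm plate, F_u = 450 MPa): end bolts L_c = 48 − 30/2 = 33, R_n = min(1.2×33×6×450, 2.4×27×6×450) = 106.92 kN/bolt; interior L_c = 107 − 30 = 77, R_n = 174.96 kN/bolt. φR_n = 0.75 × (2×106.92 + 4×174.96) = 685.3 kN.
Block shear: shear path 2×[48+2×107] = 2×262 mm, A_gv = 3144, A_nv = 2×(262 − 2.5×32)×6 = 2184 mm²; tension across gage: (70 − 1×32)×6 = 228 mm². R_n = min(0.6×450×2184, 0.6×345×3144) + 1.0×450×228 = min(589.68, 650.81) + 102.6 = 692.28 kN. φR_n = 0.75 × 692.28 = 519.2 kN.
Governing: min(1208.4, 685.3, 519.2) = 519.2 kN → block shear.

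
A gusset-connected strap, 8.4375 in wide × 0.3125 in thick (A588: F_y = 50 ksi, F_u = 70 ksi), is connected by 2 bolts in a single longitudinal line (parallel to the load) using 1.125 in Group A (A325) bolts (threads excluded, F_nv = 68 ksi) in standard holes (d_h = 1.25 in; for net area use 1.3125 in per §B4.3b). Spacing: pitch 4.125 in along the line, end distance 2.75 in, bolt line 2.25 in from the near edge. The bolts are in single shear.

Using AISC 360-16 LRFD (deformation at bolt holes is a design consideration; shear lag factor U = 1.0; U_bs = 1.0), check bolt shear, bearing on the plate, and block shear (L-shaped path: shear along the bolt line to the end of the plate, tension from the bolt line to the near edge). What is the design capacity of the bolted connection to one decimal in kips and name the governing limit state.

74.4 kips (block shear governs)

Bolt shear: A_b = π(1.125)²/4 = 0.99402 in². φR_n = 0.75 × 68 × 0.99402 × 2 × 1 = 101.4 kips.
Bearing (0.3125 in plate, F_u = 70 ksi): end bolts L_c = 2.75 − 1.25/2 = 2.125, R_n = min(1.2×2.125×0.3125×70, 2.4×1.125×0.3125×70) = 55.781 kips/bolt; interior L_c = 4.125 − 1.25 = 2.875, R_n = 59.063 kips/bolt. φR_n = 0.75 × (1×55.781 + 1×59.063) = 86.1 kips.
Block shear: shear path 1×[2.75+1×4.125] = 1×6.875 in, A_gv = 2.1484, A_nv = 1×(6.875 − 1.5×1.3125)×0.3125 = 1.5332 in²; tension to near edge: (2.25 − 0.5×1.3125)×0.3125 = 0.49805 in². R_n = min(0.6×70×1.5332, 0.6×50×2.1484) + 1.0×70×0.49805 = min(64.394, 64.452) + 34.864 = 99.258 kips. φR_n = 0.75 × 99.258 = 74.4 kips.
Governing: min(101.4, 86.1, 74.4) = 74.4 kips → block shear.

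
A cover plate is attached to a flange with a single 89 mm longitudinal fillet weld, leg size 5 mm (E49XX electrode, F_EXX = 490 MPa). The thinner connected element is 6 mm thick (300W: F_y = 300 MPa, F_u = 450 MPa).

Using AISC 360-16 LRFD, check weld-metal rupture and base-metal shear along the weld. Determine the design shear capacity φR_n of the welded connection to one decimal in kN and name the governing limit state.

Weld metal: throat = 0.707×5 = 3.535 mm, L = 89 mm. φR_n = 0.75 × 0.6 × 490 × 3.535 × 89 = 69.4 kN.
Base metal shear (6 mm plate): yield φR_n = 1.0×0.6×300×6×89 = 96.1 kN; rupture φR_n = 0.75×0.6×450×6×89 = 108.1 kN; take 96.1 kN (yield).
Governing: min(69.4, 96.1) = 69.4 kN → weld metal.

69.4 kN (weld metal governs)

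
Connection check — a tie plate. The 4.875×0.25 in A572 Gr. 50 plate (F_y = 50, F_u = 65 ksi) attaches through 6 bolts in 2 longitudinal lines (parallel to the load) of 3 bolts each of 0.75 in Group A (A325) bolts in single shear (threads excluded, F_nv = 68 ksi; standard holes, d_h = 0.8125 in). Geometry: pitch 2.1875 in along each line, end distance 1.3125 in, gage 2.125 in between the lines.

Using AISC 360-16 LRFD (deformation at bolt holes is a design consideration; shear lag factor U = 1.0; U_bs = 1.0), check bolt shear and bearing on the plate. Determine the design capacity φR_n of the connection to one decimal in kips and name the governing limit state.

106.9 kips (bearing governs)

Bolt shear: A_b = π(0.75)²/4 = 0.44179 in². φR_n = 0.75 × 68 × 0.44179 × 6 × 1 = 135.2 kips.
Bearing (0.25 in plate, F_u = 65 ksi): end bolts L_c = 1.3125 − 0.8125/2 = 0.90625, R_n = min(1.2×0.90625×0.25×65, 2.4×0.75×0.25×65) = 17.672 kips/bolt; interior L_c = 2.1875 − 0.8125 = 1.375, R_n = 26.813 kips/bolt. φR_n = 0.75 × (2×17.672 + 4×26.813) = 106.9 kips.
Governing: min(135.2, 106.9) = 106.9 kips → bearing.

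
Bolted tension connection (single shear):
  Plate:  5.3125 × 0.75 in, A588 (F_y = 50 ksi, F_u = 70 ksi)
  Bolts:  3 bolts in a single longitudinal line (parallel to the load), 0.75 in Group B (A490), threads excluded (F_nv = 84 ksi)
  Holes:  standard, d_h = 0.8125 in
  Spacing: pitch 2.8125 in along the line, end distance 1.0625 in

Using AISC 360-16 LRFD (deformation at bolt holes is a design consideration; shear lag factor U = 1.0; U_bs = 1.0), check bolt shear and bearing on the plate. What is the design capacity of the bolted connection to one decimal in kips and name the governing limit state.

Bolt shear: A_b = π(0.75)²/4 = 0.44179 in². φR_n = 0.75 × 84 × 0.44179 × 3 × 1 = 83.5 kips.
Bearing (0.75 in plate, F_u = 70 ksi): end bolts L_c = 1.0625 − 0.8125/2 = 0.65625, R_n = min(1.2×0.65625×0.75×70, 2.4×0.75×0.75×70) = 41.344 kips/bolt; interior L_c = 2.8125 − 0.8125 = 2, R_n = 94.5 kips/bolt. φR_n = 0.75 × (1×41.344 + 2×94.5) = 172.8 kips.
Governing: min(83.5, 172.8) = 83.5 kips → bolt shear.

83.5 kips (bolt shear governs)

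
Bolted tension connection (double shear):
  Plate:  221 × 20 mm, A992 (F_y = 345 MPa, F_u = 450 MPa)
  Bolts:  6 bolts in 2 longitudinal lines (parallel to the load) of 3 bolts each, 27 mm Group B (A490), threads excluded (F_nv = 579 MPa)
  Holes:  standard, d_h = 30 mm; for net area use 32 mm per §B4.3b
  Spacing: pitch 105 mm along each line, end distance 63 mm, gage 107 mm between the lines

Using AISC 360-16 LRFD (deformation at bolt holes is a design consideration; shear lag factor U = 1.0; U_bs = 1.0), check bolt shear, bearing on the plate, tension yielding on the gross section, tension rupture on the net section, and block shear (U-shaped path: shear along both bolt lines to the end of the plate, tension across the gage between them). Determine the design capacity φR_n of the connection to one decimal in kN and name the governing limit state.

Bolt shear: A_b = π(27)²/4 = 572.56 mm². φR_n = 0.75 × 579 × 572.56 × 6 × 2 = 2983.6 kN.
Bearing (20 mm plate, F_u = 450 MPa): end bolts L_c = 63 − 30/2 = 48, R_n = min(1.2×48×20×450, 2.4×27×20×450) = 518.4 kN/bolt; interior L_c = 105 − 30 = 75, R_n = 583.2 kN/bolt. φR_n = 0.75 × (2×518.4 + 4×583.2) = 2527.2 kN.
Tension yield (gross): A_g = 221×20 = 4420 mm². φR_n = 0.90 × 345 × 4420 = 1372.4 kN.
Tension rupture (net): A_n = (221 − 2×32)×20 = 3140 mm² (U = 1.0, A_e = A_n). φR_n = 0.75 × 450 × 3140 = 1059.8 kN.
Block shear: shear path 2×[63+2×105] = 2×273 mm, A_gv = 10920, A_nv = 2×(273 − 2.5×32)×20 = 7720 mm²; tension across gage: (107 − 1×32)×20 = 1500 mm². R_n = min(0.6×450×7720, 0.6×345×10920) + 1.0×450×1500 = min(2084.4, 2260.4) + 675 = 2759.4 kN. φR_n = 0.75 × 2759.4 = 2069.6 kN.
Governing: min(2983.6, 2527.2, 1372.4, 1059.8, 2069.6) = 1059.8 kN → net-section rupture.

1059.8 kN (net-section rupture governs)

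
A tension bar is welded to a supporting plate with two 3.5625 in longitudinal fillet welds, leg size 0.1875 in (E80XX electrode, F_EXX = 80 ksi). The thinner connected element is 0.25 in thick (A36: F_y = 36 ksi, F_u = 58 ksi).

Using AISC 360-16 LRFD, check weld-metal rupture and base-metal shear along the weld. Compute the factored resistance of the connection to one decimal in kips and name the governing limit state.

Weld metal: throat = 0.707×0.1875 = 0.13256 in, L = 2×3.5625 = 7.125 in. φR_n = 0.75 × 0.6 × 80 × 0.13256 × 7.125 = 34.0 kips.
Base metal shear (0.25 in plate): yield φR_n = 1.0×0.6×36×0.25×7.125 = 38.5 kips; rupture φR_n = 0.75×0.6×58×0.25×7.125 = 46.5 kips; take 38.5 kips (yield).
Governing: min(34.0, 38.5) = 34.0 kips → weld metal.

34.0 kips (weld metal governs)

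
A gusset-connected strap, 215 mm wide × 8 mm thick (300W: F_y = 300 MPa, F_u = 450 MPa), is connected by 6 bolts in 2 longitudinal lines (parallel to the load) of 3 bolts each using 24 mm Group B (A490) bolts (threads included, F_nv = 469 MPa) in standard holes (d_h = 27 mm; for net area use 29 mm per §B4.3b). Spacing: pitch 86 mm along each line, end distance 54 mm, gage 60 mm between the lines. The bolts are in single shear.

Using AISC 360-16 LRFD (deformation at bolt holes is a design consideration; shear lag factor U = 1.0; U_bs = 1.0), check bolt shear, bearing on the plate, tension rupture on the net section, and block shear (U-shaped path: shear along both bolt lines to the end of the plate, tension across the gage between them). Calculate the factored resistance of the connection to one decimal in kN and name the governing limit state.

Bolt shear: A_b = π(24)²/4 = 452.39 mm². φR_n = 0.75 × 469 × 452.39 × 6 × 1 = 954.8 kN.
Bearing (8 mm plate, F_u = 450 MPa): end bolts L_c = 54 − 27/2 = 40.5, R_n = min(1.2×40.5×8×450, 2.4×24×8×450) = 174.96 kN/bolt; interior L_c = 86 − 27 = 59, R_n = 207.36 kN/bolt. φR_n = 0.75 × (2×174.96 + 4×207.36) = 884.5 kN.
Tension rupture (net): A_n = (215 − 2×29)×8 = 1256 mm² (U = 1.0, A_e = A_n). φR_n = 0.75 × 450 × 1256 = 423.9 kN.
Block shear: shear path 2×[54+2×86] = 2×226 mm, A_gv = 3616, A_nv = 2×(226 − 2.5×29)×8 = 2456 mm²; tension across gage: (60 − 1×29)×8 = 248 mm². R_n = min(0.6×450×2456, 0.6×300×3616) + 1.0×450×248 = min(663.12, 650.88) + 111.6 = 762.48 kN. φR_n = 0.75 × 762.48 = 571.9 kN.
Governing: min(954.8, 884.5, 423.9, 571.9) = 423.9 kN → net-section rupture.

423.9 kN (net-section rupture governs)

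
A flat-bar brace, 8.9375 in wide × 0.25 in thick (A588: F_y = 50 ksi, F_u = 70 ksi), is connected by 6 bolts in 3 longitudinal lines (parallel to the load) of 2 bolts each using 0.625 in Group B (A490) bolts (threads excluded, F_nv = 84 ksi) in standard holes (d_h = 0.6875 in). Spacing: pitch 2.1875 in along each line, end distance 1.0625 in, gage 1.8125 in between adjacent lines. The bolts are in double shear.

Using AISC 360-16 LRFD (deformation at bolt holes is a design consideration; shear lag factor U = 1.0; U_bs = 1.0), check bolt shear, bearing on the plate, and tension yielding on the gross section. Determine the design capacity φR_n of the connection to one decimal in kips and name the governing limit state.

Bolt shear: A_b = π(0.625)²/4 = 0.3068 in². φR_n = 0.75 × 84 × 0.3068 × 6 × 2 = 231.9 kips.
Bearing (0.25 in plate, F_u = 70 ksi): end bolts L_c = 1.0625 − 0.6875/2 = 0.71875, R_n = min(1.2×0.71875×0.25×70, 2.4×0.625×0.25×70) = 15.094 kips/bolt; interior L_c = 2.1875 − 0.6875 = 1.5, R_n = 26.25 kips/bolt. φR_n = 0.75 × (3×15.094 + 3×26.25) = 93.0 kips.
Tension yield (gross): A_g = 8.9375×0.25 = 2.2344 in². φR_n = 0.90 × 50 × 2.2344 = 100.5 kips.
Governing: min(231.9, 93.0, 100.5) = 93.0 kips → bearing.

93.0 kips (bearing governs)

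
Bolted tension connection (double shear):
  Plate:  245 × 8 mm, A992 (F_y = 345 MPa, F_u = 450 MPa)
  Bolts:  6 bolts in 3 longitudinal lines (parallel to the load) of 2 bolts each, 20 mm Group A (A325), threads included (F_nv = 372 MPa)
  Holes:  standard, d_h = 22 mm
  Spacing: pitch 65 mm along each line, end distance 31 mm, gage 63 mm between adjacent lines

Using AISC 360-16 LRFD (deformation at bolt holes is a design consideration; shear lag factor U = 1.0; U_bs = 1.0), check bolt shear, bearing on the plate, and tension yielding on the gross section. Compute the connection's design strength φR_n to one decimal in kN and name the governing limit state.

Bolt shear: A_b = π(20)²/4 = 314.16 mm². φR_n = 0.75 × 372 × 314.16 × 6 × 2 = 1051.8 kN.
Bearing (8 mm plate, F_u = 450 MPa): end bolts L_c = 31 − 22/2 = 20, R_n = min(1.2×20×8×450, 2.4×20×8×450) = 86.4 kN/bolt; interior L_c = 65 − 22 = 43, R_n = 172.8 kN/bolt. φR_n = 0.75 × (3×86.4 + 3×172.8) = 583.2 kN.
Tension yield (gross): A_g = 245×8 = 1960 mm². φR_n = 0.90 × 345 × 1960 = 608.6 kN.
Governing: min(1051.8, 583.2, 608.6) = 583.2 kN → bearing.

583.2 kN (bearing governs)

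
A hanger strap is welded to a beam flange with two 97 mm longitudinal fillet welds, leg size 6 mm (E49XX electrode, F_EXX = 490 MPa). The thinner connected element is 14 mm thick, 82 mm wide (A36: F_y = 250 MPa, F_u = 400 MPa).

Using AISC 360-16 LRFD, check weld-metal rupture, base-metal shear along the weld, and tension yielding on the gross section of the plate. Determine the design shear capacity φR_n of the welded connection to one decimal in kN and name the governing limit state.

Weld metal: throat = 0.707×6 = 4.242 mm, L = 2×97 = 194 mm. φR_n = 0.75 × 0.6 × 490 × 4.242 × 194 = 181.5 kN.
Base metal shear (14 mm plate): yield φR_n = 1.0×0.6×250×14×194 = 407.4 kN; rupture φR_n = 0.75×0.6×400×14×194 = 488.9 kN; take 407.4 kN (yield).
Tension yield (gross): A_g = 82×14 = 1148 mm². φR_n = 0.90 × 250 × 1148 = 258.3 kN.
Governing: min(181.5, 407.4, 258.3) = 181.5 kN → weld metal.

181.5 kN (weld metal governs)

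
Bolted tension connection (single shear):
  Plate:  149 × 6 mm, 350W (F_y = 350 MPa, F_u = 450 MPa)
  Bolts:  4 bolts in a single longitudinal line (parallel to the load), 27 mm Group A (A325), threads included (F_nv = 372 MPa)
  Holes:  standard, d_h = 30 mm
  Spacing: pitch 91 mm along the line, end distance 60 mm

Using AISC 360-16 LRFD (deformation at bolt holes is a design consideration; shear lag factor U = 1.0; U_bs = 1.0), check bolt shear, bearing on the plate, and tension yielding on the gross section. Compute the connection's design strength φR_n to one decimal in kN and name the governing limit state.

281.6 kN (gross-section yield governs)

Bolt shear: A_b = π(27)²/4 = 572.56 mm². φR_n = 0.75 × 372 × 572.56 × 4 × 1 = 639.0 kN.
Bearing (6 mm plate, F_u = 450 MPa): end bolts L_c = 60 − 30/2 = 45, R_n = min(1.2×45×6×450, 2.4×27×6×450) = 145.8 kN/bolt; interior L_c = 91 − 30 = 61, R_n = 174.96 kN/bolt. φR_n = 0.75 × (1×145.8 + 3×174.96) = 503.0 kN.
Tension yield (gross): A_g = 149×6 = 894 mm². φR_n = 0.90 × 350 × 894 = 281.6 kN.
Governing: min(639.0, 503.0, 281.6) = 281.6 kN → gross-section yield.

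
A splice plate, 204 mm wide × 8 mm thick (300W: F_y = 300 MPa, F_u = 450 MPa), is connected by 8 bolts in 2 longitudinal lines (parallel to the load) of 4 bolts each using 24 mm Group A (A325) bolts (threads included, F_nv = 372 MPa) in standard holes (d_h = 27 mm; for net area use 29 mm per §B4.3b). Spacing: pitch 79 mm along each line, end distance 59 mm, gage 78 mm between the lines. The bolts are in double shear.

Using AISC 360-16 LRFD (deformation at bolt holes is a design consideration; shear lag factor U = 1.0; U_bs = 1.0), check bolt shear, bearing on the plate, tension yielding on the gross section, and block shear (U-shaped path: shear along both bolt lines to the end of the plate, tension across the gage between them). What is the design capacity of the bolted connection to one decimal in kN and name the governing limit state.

Bolt shear: A_b = π(24)²/4 = 452.39 mm². φR_n = 0.75 × 372 × 452.39 × 8 × 2 = 2019.5 kN.
Bearing (8 mm plate, F_u = 450 MPa): end bolts L_c = 59 − 27/2 = 45.5, R_n = min(1.2×45.5×8×450, 2.4×24×8×450) = 196.56 kN/bolt; interior L_c = 79 − 27 = 52, R_n = 207.36 kN/bolt. φR_n = 0.75 × (2×196.56 + 6×207.36) = 1228.0 kN.
Tension yield (gross): A_g = 204×8 = 1632 mm². φR_n = 0.90 × 300 × 1632 = 440.6 kN.
Block shear: shear path 2×[59+3×79] = 2×296 mm, A_gv = 4736, A_nv = 2×(296 − 3.5×29)×8 = 3112 mm²; tension across gage: (78 − 1×29)×8 = 392 mm². R_n = min(0.6×450×3112, 0.6×300×4736) + 1.0×450×392 = min(840.24, 852.48) + 176.4 = 1016.6 kN. φR_n = 0.75 × 1016.6 = 762.5 kN.
Governing: min(2019.5, 1228.0, 440.6, 762.5) = 440.6 kN → gross-section yield.

440.6 kN (gross-section yield governs)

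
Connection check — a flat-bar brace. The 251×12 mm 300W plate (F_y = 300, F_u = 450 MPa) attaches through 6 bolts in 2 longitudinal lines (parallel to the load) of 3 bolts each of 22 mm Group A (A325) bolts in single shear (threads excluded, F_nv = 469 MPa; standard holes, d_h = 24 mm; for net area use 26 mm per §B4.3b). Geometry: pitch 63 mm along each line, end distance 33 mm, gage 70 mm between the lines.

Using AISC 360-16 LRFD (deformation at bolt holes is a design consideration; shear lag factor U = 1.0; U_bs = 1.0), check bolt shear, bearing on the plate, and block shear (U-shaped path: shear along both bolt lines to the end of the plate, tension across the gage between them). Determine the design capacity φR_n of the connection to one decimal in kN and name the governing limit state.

635.0 kN (block shear governs)

Bolt shear: A_b = π(22)²/4 = 380.13 mm². φR_n = 0.75 × 469 × 380.13 × 6 × 1 = 802.3 kN.
Bearing (12 mm plate, F_u = 450 MPa): end bolts L_c = 33 − 24/2 = 21, R_n = min(1.2×21×12×450, 2.4×22×12×450) = 136.08 kN/bolt; interior L_c = 63 − 24 = 39, R_n = 252.72 kN/bolt. φR_n = 0.75 × (2×136.08 + 4×252.72) = 962.3 kN.
Block shear: shear path 2×[33+2×63] = 2×159 mm, A_gv = 3816, A_nv = 2×(159 − 2.5×26)×12 = 2256 mm²; tension across gage: (70 − 1×26)×12 = 528 mm². R_n = min(0.6×450×2256, 0.6×300×3816) + 1.0×450×528 = min(609.12, 686.88) + 237.6 = 846.72 kN. φR_n = 0.75 × 846.72 = 635.0 kN.
Governing: min(802.3, 962.3, 635.0) = 635.0 kN → block shear.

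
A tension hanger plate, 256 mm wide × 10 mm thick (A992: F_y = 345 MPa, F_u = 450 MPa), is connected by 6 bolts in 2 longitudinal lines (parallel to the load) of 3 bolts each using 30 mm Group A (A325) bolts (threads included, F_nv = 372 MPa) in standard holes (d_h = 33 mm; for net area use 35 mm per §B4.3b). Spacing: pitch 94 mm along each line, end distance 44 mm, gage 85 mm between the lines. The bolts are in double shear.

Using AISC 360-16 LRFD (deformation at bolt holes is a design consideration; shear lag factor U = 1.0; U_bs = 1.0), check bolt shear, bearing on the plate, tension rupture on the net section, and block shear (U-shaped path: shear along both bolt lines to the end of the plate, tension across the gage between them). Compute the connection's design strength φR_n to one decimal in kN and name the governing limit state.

627.8 kN (net-section rupture governs)

Bolt shear: A_b = π(30)²/4 = 706.86 mm². φR_n = 0.75 × 372 × 706.86 × 6 × 2 = 2366.6 kN.
Bearing (10 mm plate, F_u = 450 MPa): end bolts L_c = 44 − 33/2 = 27.5, R_n = min(1.2×27.5×10×450, 2.4×30×10×450) = 148.5 kN/bolt; interior L_c = 94 − 33 = 61, R_n = 324 kN/bolt. φR_n = 0.75 × (2×148.5 + 4×324) = 1194.8 kN.
Tension rupture (net): A_n = (256 − 2×35)×10 = 1860 mm² (U = 1.0, A_e = A_n). φR_n = 0.75 × 450 × 1860 = 627.8 kN.
Block shear: shear path 2×[44+2×94] = 2×232 mm, A_gv = 4640, A_nv = 2×(232 − 2.5×35)×10 = 2890 mm²; tension across gage: (85 − 1×35)×10 = 500 mm². R_n = min(0.6×450×2890, 0.6×345×4640) + 1.0×450×500 = min(780.3, 960.48) + 225 = 1005.3 kN. φR_n = 0.75 × 1005.3 = 754.0 kN.
Governing: min(2366.6, 1194.8, 627.8, 754.0) = 627.8 kN → net-section rupture.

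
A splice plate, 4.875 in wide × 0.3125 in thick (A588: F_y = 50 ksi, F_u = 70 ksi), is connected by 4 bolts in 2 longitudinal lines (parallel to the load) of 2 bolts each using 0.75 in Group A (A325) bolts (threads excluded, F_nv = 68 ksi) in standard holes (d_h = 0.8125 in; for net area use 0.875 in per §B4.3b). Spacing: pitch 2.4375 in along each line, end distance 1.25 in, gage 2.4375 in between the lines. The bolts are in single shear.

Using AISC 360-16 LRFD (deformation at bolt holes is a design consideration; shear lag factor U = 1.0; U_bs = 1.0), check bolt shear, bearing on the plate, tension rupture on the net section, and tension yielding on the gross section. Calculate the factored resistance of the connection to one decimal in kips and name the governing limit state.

Bolt shear: A_b = π(0.75)²/4 = 0.44179 in². φR_n = 0.75 × 68 × 0.44179 × 4 × 1 = 90.1 kips.
Bearing (0.3125 in plate, F_u = 70 ksi): end bolts L_c = 1.25 − 0.8125/2 = 0.84375, R_n = min(1.2×0.84375×0.3125×70, 2.4×0.75×0.3125×70) = 22.148 kips/bolt; interior L_c = 2.4375 − 0.8125 = 1.625, R_n = 39.375 kips/bolt. φR_n = 0.75 × (2×22.148 + 2×39.375) = 92.3 kips.
Tension rupture (net): A_n = (4.875 − 2×0.875)×0.3125 = 0.97656 in² (U = 1.0, A_e = A_n). φR_n = 0.75 × 70 × 0.97656 = 51.3 kips.
Tension yield (gross): A_g = 4.875×0.3125 = 1.5234 in². φR_n = 0.90 × 50 × 1.5234 = 68.6 kips.
Governing: min(90.1, 92.3, 51.3, 68.6) = 51.3 kips → net-section rupture.

51.3 kips (net-section rupture governs)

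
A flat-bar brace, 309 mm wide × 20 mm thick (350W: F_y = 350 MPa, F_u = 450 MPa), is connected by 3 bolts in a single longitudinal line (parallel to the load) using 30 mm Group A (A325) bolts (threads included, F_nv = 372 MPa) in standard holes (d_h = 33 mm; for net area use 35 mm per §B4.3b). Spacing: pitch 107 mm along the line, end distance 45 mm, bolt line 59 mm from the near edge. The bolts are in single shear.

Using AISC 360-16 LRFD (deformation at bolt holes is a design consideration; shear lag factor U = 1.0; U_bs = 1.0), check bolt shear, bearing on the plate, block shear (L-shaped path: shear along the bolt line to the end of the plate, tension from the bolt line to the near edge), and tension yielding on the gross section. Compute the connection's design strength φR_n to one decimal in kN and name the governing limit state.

Bolt shear: A_b = π(30)²/4 = 706.86 mm². φR_n = 0.75 × 372 × 706.86 × 3 × 1 = 591.6 kN.
Bearing (20 mm plate, F_u = 450 MPa): end bolts L_c = 45 − 33/2 = 28.5, R_n = min(1.2×28.5×20×450, 2.4×30×20×450) = 307.8 kN/bolt; interior L_c = 107 − 33 = 74, R_n = 648 kN/bolt. φR_n = 0.75 × (1×307.8 + 2×648) = 1202.9 kN.
Block shear: shear path 1×[45+2×107] = 1×259 mm, A_gv = 5180, A_nv = 1×(259 − 2.5×35)×20 = 3430 mm²; tension to near edge: (59 − 0.5×35)×20 = 830 mm². R_n = min(0.6×450×3430, 0.6×350×5180) + 1.0×450×830 = min(926.1, 1087.8) + 373.5 = 1299.6 kN. φR_n = 0.75 × 1299.6 = 974.7 kN.
Tension yield (gross): A_g = 309×20 = 6180 mm². φR_n = 0.90 × 350 × 6180 = 1946.7 kN.
Governing: min(591.6, 1202.9, 974.7, 1946.7) = 591.6 kN → bolt shear.

591.6 kN (bolt shear governs)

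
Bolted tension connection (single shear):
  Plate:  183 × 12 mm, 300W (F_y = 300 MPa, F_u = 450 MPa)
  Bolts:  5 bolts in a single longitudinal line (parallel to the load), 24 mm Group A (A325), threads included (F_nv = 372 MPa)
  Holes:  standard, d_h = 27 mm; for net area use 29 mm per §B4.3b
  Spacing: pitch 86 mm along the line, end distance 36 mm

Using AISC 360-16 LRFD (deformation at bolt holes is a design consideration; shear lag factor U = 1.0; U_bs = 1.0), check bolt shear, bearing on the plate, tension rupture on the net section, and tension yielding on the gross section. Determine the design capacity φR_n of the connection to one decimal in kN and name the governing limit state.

Bolt shear: A_b = π(24)²/4 = 452.39 mm². φR_n = 0.75 × 372 × 452.39 × 5 × 1 = 631.1 kN.
Bearing (12 mm plate, F_u = 450 MPa): end bolts L_c = 36 − 27/2 = 22.5, R_n = min(1.2×22.5×12×450, 2.4×24×12×450) = 145.8 kN/bolt; interior L_c = 86 − 27 = 59, R_n = 311.04 kN/bolt. φR_n = 0.75 × (1×145.8 + 4×311.04) = 1042.5 kN.
Tension rupture (net): A_n = (183 − 1×29)×12 = 1848 mm² (U = 1.0, A_e = A_n). φR_n = 0.75 × 450 × 1848 = 623.7 kN.
Tension yield (gross): A_g = 183×12 = 2196 mm². φR_n = 0.90 × 300 × 2196 = 592.9 kN.
Governing: min(631.1, 1042.5, 623.7, 592.9) = 592.9 kN → gross-section yield.

592.9 kN (gross-section yield governs)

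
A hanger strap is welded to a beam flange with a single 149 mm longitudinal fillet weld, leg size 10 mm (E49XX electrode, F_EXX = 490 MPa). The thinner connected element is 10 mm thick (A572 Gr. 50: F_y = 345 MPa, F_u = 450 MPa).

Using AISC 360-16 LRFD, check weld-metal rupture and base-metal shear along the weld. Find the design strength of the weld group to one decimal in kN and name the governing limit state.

Weld metal: throat = 0.707×10 = 7.07 mm, L = 149 mm. φR_n = 0.75 × 0.6 × 490 × 7.07 × 149 = 232.3 kN.
Base metal shear (10 mm plate): yield φR_n = 1.0×0.6×345×10×149 = 308.4 kN; rupture φR_n = 0.75×0.6×450×10×149 = 301.7 kN; take 301.7 kN (rupture).
Governing: min(232.3, 301.7) = 232.3 kN → weld metal.

232.3 kN (weld metal governs)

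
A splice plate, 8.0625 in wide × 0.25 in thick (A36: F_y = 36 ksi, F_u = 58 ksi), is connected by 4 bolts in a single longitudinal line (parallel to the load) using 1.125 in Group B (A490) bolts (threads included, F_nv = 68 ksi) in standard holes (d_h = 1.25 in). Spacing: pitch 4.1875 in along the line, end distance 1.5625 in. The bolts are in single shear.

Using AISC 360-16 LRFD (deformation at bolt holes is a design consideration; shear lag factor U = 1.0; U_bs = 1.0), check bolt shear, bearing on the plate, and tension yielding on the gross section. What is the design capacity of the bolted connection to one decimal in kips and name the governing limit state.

65.3 kips (gross-section yield governs)

Bolt shear: A_b = π(1.125)²/4 = 0.99402 in². φR_n = 0.75 × 68 × 0.99402 × 4 × 1 = 202.8 kips.
Bearing (0.25 in plate, F_u = 58 ksi): end bolts L_c = 1.5625 − 1.25/2 = 0.9375, R_n = min(1.2×0.9375×0.25×58, 2.4×1.125×0.25×58) = 16.313 kips/bolt; interior L_c = 4.1875 − 1.25 = 2.9375, R_n = 39.15 kips/bolt. φR_n = 0.75 × (1×16.313 + 3×39.15) = 100.3 kips.
Tension yield (gross): A_g = 8.0625×0.25 = 2.0156 in². φR_n = 0.90 × 36 × 2.0156 = 65.3 kips.
Governing: min(202.8, 100.3, 65.3) = 65.3 kips → gross-section yield.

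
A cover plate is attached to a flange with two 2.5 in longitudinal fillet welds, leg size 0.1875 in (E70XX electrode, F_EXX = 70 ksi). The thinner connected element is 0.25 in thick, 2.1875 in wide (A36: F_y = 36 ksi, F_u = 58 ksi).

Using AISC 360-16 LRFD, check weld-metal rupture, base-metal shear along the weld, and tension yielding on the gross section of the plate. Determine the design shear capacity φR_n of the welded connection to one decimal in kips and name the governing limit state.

17.7 kips (gross-section yield governs)

Weld metal: throat = 0.707×0.1875 = 0.13256 in, L = 2×2.5 = 5 in. φR_n = 0.75 × 0.6 × 70 × 0.13256 × 5 = 20.9 kips.
Base metal shear (0.25 in plate): yield φR_n = 1.0×0.6×36×0.25×5 = 27.0 kips; rupture φR_n = 0.75×0.6×58×0.25×5 = 32.6 kips; take 27.0 kips (yield).
Tension yield (gross): A_g = 2.1875×0.25 = 0.54688 in². φR_n = 0.90 × 36 × 0.54688 = 17.7 kips.
Governing: min(20.9, 27.0, 17.7) = 17.7 kips → gross-section yield.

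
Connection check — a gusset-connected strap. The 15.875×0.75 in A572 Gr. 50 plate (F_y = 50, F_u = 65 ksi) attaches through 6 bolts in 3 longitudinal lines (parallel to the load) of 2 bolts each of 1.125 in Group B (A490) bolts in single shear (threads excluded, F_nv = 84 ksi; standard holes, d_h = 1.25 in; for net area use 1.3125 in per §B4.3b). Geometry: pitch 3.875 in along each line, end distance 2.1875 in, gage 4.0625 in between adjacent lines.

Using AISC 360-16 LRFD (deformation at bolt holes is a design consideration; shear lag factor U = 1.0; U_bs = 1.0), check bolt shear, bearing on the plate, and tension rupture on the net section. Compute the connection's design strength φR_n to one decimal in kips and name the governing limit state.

375.7 kips (bolt shear governs)

Bolt shear: A_b = π(1.125)²/4 = 0.99402 in². φR_n = 0.75 × 84 × 0.99402 × 6 × 1 = 375.7 kips.
Bearing (0.75 in plate, F_u = 65 ksi): end bolts L_c = 2.1875 − 1.25/2 = 1.5625, R_n = min(1.2×1.5625×0.75×65, 2.4×1.125×0.75×65) = 91.406 kips/bolt; interior L_c = 3.875 − 1.25 = 2.625, R_n = 131.63 kips/bolt. φR_n = 0.75 × (3×91.406 + 3×131.63) = 501.8 kips.
Tension rupture (net): A_n = (15.875 − 3×1.3125)×0.75 = 8.9531 in² (U = 1.0, A_e = A_n). φR_n = 0.75 × 65 × 8.9531 = 436.5 kips.
Governing: min(375.7, 501.8, 436.5) = 375.7 kips → bolt shear.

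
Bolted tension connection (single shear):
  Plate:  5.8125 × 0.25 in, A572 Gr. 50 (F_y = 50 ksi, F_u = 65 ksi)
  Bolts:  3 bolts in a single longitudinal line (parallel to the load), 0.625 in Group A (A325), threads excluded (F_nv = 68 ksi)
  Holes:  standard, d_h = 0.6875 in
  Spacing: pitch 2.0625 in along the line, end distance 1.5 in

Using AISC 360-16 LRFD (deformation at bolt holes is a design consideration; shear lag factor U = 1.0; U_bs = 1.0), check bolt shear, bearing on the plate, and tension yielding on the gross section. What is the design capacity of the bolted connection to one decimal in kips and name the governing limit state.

Bolt shear: A_b = π(0.625)²/4 = 0.3068 in². φR_n = 0.75 × 68 × 0.3068 × 3 × 1 = 46.9 kips.
Bearing (0.25 in plate, F_u = 65 ksi): end bolts L_c = 1.5 − 0.6875/2 = 1.15625, R_n = min(1.2×1.15625×0.25×65, 2.4×0.625×0.25×65) = 22.547 kips/bolt; interior L_c = 2.0625 − 0.6875 = 1.375, R_n = 24.375 kips/bolt. φR_n = 0.75 × (1×22.547 + 2×24.375) = 53.5 kips.
Tension yield (gross): A_g = 5.8125×0.25 = 1.4531 in². φR_n = 0.90 × 50 × 1.4531 = 65.4 kips.
Governing: min(46.9, 53.5, 65.4) = 46.9 kips → bolt shear.

46.9 kips (bolt shear governs)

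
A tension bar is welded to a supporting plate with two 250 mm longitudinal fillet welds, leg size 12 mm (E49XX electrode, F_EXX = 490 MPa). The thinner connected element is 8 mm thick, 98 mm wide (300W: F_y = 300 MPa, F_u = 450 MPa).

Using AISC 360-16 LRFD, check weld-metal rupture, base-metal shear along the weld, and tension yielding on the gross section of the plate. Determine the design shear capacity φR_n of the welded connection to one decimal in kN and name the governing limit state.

211.7 kN (gross-section yield governs)

Weld metal: throat = 0.707×12 = 8.484 mm, L = 2×250 = 500 mm. φR_n = 0.75 × 0.6 × 490 × 8.484 × 500 = 935.4 kN.
Base metal shear (8 mm plate): yield φR_n = 1.0×0.6×300×8×500 = 720.0 kN; rupture φR_n = 0.75×0.6×450×8×500 = 810.0 kN; take 720.0 kN (yield).
Tension yield (gross): A_g = 98×8 = 784 mm². φR_n = 0.90 × 300 × 784 = 211.7 kN.
Governing: min(935.4, 720.0, 211.7) = 211.7 kN → gross-section yield.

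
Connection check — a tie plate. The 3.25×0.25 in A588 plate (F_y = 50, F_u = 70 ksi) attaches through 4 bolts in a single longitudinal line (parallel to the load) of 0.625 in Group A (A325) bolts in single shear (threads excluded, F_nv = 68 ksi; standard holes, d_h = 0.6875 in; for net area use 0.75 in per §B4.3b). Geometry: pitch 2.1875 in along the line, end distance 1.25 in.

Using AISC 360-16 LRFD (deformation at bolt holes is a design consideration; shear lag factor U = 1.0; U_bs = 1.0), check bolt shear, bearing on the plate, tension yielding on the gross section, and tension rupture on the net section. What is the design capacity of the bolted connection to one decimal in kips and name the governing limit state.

Bolt shear: A_b = π(0.625)²/4 = 0.3068 in². φR_n = 0.75 × 68 × 0.3068 × 4 × 1 = 62.6 kips.
Bearing (0.25 in plate, F_u = 70 ksi): end bolts L_c = 1.25 − 0.6875/2 = 0.90625, R_n = min(1.2×0.90625×0.25×70, 2.4×0.625×0.25×70) = 19.031 kips/bolt; interior L_c = 2.1875 − 0.6875 = 1.5, R_n = 26.25 kips/bolt. φR_n = 0.75 × (1×19.031 + 3×26.25) = 73.3 kips.
Tension yield (gross): A_g = 3.25×0.25 = 0.8125 in². φR_n = 0.90 × 50 × 0.8125 = 36.6 kips.
Tension rupture (net): A_n = (3.25 − 1×0.75)×0.25 = 0.625 in² (U = 1.0, A_e = A_n). φR_n = 0.75 × 70 × 0.625 = 32.8 kips.
Governing: min(62.6, 73.3, 36.6, 32.8) = 32.8 kips → net-section rupture.

32.8 kips (net-section rupture governs)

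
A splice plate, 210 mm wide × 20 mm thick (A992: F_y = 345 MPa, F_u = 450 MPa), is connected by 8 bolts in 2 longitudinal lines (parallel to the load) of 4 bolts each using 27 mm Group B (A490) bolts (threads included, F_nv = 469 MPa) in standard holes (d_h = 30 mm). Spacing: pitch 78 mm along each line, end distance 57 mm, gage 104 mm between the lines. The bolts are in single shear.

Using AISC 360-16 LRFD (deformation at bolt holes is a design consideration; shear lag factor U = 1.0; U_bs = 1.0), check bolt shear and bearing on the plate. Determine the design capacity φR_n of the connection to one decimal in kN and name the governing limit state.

Bolt shear: A_b = π(27)²/4 = 572.56 mm². φR_n = 0.75 × 469 × 572.56 × 8 × 1 = 1611.2 kN.
Bearing (20 mm plate, F_u = 450 MPa): end bolts L_c = 57 − 30/2 = 42, R_n = min(1.2×42×20×450, 2.4×27×20×450) = 453.6 kN/bolt; interior L_c = 78 − 30 = 48, R_n = 518.4 kN/bolt. φR_n = 0.75 × (2×453.6 + 6×518.4) = 3013.2 kN.
Governing: min(1611.2, 3013.2) = 1611.2 kN → bolt shear.

1611.2 kN (bolt shear governs)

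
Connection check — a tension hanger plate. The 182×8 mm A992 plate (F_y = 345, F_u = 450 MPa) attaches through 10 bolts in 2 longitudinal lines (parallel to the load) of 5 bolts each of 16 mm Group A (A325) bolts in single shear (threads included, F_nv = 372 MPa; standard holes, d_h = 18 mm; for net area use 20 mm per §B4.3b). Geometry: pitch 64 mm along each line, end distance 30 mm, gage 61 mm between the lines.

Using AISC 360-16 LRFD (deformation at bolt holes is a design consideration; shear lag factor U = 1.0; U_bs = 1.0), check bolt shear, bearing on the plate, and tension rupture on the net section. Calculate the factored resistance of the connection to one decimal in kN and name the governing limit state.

383.4 kN (net-section rupture governs)

Bolt shear: A_b = π(16)²/4 = 201.06 mm². φR_n = 0.75 × 372 × 201.06 × 10 × 1 = 561.0 kN.
Bearing (8 mm plate, F_u = 450 MPa): end bolts L_c = 30 − 18/2 = 21, R_n = min(1.2×21×8×450, 2.4×16×8×450) = 90.72 kN/bolt; interior L_c = 64 − 18 = 46, R_n = 138.24 kN/bolt. φR_n = 0.75 × (2×90.72 + 8×138.24) = 965.5 kN.
Tension rupture (net): A_n = (182 − 2×20)×8 = 1136 mm² (U = 1.0, A_e = A_n). φR_n = 0.75 × 450 × 1136 = 383.4 kN.
Governing: min(561.0, 965.5, 383.4) = 383.4 kN → net-section rupture.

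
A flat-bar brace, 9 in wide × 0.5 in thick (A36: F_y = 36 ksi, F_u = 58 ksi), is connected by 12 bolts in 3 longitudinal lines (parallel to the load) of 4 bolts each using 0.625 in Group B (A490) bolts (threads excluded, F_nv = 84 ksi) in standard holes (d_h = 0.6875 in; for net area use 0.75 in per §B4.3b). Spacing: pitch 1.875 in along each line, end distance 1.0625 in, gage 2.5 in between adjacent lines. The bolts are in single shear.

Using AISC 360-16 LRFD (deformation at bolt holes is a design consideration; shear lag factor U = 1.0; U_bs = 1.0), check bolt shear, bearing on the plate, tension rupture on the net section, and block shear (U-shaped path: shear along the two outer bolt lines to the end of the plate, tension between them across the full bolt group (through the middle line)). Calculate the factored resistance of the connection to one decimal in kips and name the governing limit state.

Bolt shear: A_b = π(0.625)²/4 = 0.3068 in². φR_n = 0.75 × 84 × 0.3068 × 12 × 1 = 231.9 kips.
Bearing (0.5 in plate, F_u = 58 ksi): end bolts L_c = 1.0625 − 0.6875/2 = 0.71875, R_n = min(1.2×0.71875×0.5×58, 2.4×0.625×0.5×58) = 25.013 kips/bolt; interior L_c = 1.875 − 0.6875 = 1.1875, R_n = 41.325 kips/bolt. φR_n = 0.75 × (3×25.013 + 9×41.325) = 335.2 kips.
Tension rupture (net): A_n = (9 − 3×0.75)×0.5 = 3.375 in² (U = 1.0, A_e = A_n). φR_n = 0.75 × 58 × 3.375 = 146.8 kips.
Block shear: shear path 2×[1.0625+3×1.875] = 2×6.6875 in, A_gv = 6.6875, A_nv = 2×(6.6875 − 3.5×0.75)×0.5 = 4.0625 in²; tension across gage: (5 − 2×0.75)×0.5 = 1.75 in². R_n = min(0.6×58×4.0625, 0.6×36×6.6875) + 1.0×58×1.75 = min(141.38, 144.45) + 101.5 = 242.88 kips. φR_n = 0.75 × 242.88 = 182.2 kips.
Governing: min(231.9, 335.2, 146.8, 182.2) = 146.8 kips → net-section rupture.

146.8 kips (net-section rupture governs)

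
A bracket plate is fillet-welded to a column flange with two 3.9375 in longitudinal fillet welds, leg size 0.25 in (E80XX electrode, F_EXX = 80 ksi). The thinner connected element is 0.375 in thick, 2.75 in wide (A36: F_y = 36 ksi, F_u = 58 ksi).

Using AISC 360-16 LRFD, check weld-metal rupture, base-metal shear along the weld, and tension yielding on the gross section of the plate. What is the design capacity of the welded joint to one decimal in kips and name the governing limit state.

33.4 kips (gross-section yield governs)

Weld metal: throat = 0.707×0.25 = 0.17675 in, L = 2×3.9375 = 7.875 in. φR_n = 0.75 × 0.6 × 80 × 0.17675 × 7.875 = 50.1 kips.
Base metal shear (0.375 in plate): yield φR_n = 1.0×0.6×36×0.375×7.875 = 63.8 kips; rupture φR_n = 0.75×0.6×58×0.375×7.875 = 77.1 kips; take 63.8 kips (yield).
Tension yield (gross): A_g = 2.75×0.375 = 1.0313 in². φR_n = 0.90 × 36 × 1.0313 = 33.4 kips.
Governing: min(50.1, 63.8, 33.4) = 33.4 kips → gross-section yield.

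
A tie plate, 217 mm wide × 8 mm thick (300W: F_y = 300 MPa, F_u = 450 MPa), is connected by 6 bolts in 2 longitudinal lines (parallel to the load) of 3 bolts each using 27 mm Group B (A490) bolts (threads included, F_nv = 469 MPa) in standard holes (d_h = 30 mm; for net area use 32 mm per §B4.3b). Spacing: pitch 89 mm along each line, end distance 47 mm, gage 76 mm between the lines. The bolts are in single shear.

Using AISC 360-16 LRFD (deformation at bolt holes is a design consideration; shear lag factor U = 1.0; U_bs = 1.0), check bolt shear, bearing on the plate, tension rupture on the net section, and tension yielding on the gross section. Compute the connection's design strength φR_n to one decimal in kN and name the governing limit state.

Bolt shear: A_b = π(27)²/4 = 572.56 mm². φR_n = 0.75 × 469 × 572.56 × 6 × 1 = 1208.4 kN.
Bearing (8 mm plate, F_u = 450 MPa): end bolts L_c = 47 − 30/2 = 32, R_n = min(1.2×32×8×450, 2.4×27×8×450) = 138.24 kN/bolt; interior L_c = 89 − 30 = 59, R_n = 233.28 kN/bolt. φR_n = 0.75 × (2×138.24 + 4×233.28) = 907.2 kN.
Tension rupture (net): A_n = (217 − 2×32)×8 = 1224 mm² (U = 1.0, A_e = A_n). φR_n = 0.75 × 450 × 1224 = 413.1 kN.
Tension yield (gross): A_g = 217×8 = 1736 mm². φR_n = 0.90 × 300 × 1736 = 468.7 kN.
Governing: min(1208.4, 907.2, 413.1, 468.7) = 413.1 kN → net-section rupture.

413.1 kN (net-section rupture governs)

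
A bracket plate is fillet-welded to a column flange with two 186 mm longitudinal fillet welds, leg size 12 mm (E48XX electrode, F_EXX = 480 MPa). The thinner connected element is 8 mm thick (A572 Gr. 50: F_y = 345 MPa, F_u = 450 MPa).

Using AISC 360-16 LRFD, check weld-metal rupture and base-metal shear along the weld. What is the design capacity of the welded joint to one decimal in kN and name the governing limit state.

602.6 kN (base-metal shear governs)

Weld metal: throat = 0.707×12 = 8.484 mm, L = 2×186 = 372 mm. φR_n = 0.75 × 0.6 × 480 × 8.484 × 372 = 681.7 kN.
Base metal shear (8 mm plate): yield φR_n = 1.0×0.6×345×8×372 = 616.0 kN; rupture φR_n = 0.75×0.6×450×8×372 = 602.6 kN; take 602.6 kN (rupture).
Governing: min(681.7, 602.6) = 602.6 kN → base-metal shear.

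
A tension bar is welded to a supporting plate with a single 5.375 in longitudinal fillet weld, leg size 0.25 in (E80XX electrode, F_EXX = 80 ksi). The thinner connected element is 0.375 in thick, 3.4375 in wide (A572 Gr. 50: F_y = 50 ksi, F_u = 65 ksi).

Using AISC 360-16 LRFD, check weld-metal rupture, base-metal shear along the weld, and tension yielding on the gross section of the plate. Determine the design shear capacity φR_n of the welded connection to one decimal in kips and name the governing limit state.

Weld metal: throat = 0.707×0.25 = 0.17675 in, L = 5.375 in. φR_n = 0.75 × 0.6 × 80 × 0.17675 × 5.375 = 34.2 kips.
Base metal shear (0.375 in plate): yield φR_n = 1.0×0.6×50×0.375×5.375 = 60.5 kips; rupture φR_n = 0.75×0.6×65×0.375×5.375 = 59.0 kips; take 59.0 kips (rupture).
Tension yield (gross): A_g = 3.4375×0.375 = 1.2891 in². φR_n = 0.90 × 50 × 1.2891 = 58.0 kips.
Governing: min(34.2, 59.0, 58.0) = 34.2 kips → weld metal.

34.2 kips (weld metal governs)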